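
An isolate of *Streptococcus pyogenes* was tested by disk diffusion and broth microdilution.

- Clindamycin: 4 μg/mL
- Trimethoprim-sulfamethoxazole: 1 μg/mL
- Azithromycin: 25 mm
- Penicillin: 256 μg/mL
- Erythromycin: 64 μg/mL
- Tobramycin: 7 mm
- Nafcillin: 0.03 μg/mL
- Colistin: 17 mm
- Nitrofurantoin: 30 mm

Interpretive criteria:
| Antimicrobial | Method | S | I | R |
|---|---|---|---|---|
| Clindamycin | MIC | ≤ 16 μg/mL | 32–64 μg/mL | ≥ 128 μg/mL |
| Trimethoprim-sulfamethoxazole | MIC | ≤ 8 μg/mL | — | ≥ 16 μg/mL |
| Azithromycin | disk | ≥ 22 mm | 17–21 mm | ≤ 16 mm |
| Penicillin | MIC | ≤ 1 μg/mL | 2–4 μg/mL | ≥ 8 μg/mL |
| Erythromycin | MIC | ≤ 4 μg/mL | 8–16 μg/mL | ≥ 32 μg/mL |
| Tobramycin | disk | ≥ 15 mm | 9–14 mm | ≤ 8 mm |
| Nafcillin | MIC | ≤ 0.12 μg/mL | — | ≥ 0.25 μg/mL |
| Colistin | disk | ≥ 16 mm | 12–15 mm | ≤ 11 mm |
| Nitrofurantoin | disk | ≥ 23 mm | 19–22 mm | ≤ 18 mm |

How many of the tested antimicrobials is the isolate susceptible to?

6

Clindamycin: 4 μg/mL is ≤ 16 μg/mL ⇒ Susceptible
Trimethoprim-sulfamethoxazole: 1 μg/mL is ≤ 8 μg/mL ⇒ Susceptible
Azithromycin 25 mm: ≥ 22 mm ⇒ Susceptible
Penicillin: 256 μg/mL is ≥ 8 μg/mL — resistant
Erythromycin 64 μg/mL: ≥ 32 μg/mL → Resistant
Tobramycin 7 mm: ≤ 8 mm → Resistant
Nafcillin 0.03 μg/mL: ≤ 0.12 μg/mL — susceptible
Colistin: 17 mm is ≥ 16 mm — S
Nitrofurantoin (30 mm) ≥ 23 mm — Susceptible
Susceptible: 6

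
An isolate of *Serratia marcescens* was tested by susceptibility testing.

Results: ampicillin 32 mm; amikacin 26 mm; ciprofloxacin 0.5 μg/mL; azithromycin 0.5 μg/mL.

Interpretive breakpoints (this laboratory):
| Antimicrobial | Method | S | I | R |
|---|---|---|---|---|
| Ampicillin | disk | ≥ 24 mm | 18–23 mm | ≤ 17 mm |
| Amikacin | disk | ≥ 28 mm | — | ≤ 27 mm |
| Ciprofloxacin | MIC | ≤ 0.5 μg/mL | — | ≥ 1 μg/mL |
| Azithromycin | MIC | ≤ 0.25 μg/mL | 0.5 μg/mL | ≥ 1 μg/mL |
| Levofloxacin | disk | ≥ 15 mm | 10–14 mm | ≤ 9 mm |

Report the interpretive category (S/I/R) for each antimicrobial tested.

Ampicillin 32 mm: ≥ 24 mm ⇒ Susceptible
Amikacin (26 mm) ≤ 27 mm — resistant
Ciprofloxacin (0.5 μg/mL) ≤ 0.5 μg/mL → Susceptible
Azithromycin: 0.5 μg/mL is = 0.5 μg/mL — intermediate

S, R, S, I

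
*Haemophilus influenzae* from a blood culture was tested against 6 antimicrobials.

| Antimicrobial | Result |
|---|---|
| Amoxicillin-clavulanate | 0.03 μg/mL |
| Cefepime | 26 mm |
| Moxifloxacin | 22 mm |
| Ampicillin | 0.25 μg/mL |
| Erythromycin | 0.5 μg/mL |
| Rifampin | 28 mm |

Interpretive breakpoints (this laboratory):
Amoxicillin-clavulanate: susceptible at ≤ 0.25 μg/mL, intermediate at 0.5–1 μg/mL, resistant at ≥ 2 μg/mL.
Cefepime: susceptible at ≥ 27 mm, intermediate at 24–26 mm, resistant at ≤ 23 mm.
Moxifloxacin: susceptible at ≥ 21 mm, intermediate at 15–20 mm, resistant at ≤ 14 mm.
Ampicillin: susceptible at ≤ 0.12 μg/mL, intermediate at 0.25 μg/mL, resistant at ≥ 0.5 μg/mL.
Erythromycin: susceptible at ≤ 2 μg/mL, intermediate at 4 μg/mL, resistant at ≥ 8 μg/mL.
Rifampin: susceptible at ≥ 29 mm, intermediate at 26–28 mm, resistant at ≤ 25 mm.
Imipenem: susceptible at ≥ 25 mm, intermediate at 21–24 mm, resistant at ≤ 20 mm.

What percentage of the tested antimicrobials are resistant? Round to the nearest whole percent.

Amoxicillin-clavulanate 0.03 μg/mL: ≤ 0.25 μg/mL → susceptible
Cefepime: 26 mm is in 24–26 mm → I
Moxifloxacin (22 mm) ≥ 21 mm → susceptible
Ampicillin (0.25 μg/mL) = 0.25 μg/mL ⇒ I
Erythromycin: 0.5 μg/mL is ≤ 2 μg/mL — S
Rifampin (28 mm) in 26–28 mm → I
Resistant: 0/6

0%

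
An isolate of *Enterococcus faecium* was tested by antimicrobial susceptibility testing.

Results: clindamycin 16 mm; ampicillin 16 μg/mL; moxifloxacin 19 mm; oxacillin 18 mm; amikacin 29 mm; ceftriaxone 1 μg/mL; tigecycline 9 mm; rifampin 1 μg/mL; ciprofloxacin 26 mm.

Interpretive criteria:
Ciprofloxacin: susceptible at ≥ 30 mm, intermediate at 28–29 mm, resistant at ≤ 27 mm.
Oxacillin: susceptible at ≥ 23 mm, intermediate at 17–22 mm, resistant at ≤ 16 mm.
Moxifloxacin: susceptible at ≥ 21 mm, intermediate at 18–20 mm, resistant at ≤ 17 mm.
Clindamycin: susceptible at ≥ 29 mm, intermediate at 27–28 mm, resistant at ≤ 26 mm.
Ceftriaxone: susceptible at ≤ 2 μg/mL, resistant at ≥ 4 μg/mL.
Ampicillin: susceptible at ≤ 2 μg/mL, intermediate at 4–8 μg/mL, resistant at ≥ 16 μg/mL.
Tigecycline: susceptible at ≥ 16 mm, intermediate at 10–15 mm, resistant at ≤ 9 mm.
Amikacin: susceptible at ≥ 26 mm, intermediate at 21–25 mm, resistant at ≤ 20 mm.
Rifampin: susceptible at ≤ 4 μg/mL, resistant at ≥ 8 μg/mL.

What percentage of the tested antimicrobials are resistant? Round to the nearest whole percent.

44%

Clindamycin 16 mm: ≤ 26 mm ⇒ R
Ampicillin (16 μg/mL) ≥ 16 μg/mL ⇒ resistant
Moxifloxacin 19 mm: in 18–20 mm — Intermediate
Oxacillin: 18 mm is in 17–22 mm ⇒ intermediate
Amikacin 29 mm: ≥ 26 mm — susceptible
Ceftriaxone: 1 μg/mL is ≤ 2 μg/mL — S
Tigecycline: 9 mm is ≤ 9 mm → Resistant
Rifampin 1 μg/mL: ≤ 4 μg/mL ⇒ Susceptible
Ciprofloxacin 26 mm: ≤ 27 mm → resistant
Resistant: 4/9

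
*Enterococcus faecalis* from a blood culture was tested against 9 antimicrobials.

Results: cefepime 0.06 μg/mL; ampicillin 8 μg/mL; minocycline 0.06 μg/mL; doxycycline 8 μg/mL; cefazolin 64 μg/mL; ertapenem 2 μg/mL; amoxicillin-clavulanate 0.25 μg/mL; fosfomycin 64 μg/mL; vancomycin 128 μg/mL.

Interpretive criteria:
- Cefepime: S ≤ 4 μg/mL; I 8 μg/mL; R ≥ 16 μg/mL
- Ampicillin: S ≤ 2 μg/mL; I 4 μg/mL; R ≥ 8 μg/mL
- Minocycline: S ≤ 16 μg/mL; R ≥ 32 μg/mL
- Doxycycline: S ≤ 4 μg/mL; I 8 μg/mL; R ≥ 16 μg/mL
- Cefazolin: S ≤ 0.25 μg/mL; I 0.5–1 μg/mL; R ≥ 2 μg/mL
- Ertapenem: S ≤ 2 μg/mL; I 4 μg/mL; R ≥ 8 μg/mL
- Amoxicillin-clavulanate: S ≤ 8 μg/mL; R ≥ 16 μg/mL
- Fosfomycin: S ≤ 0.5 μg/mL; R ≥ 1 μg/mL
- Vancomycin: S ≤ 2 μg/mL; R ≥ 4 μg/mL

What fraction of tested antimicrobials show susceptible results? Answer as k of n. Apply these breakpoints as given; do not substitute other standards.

4 of 9

Cefepime (0.06 μg/mL) ≤ 4 μg/mL ⇒ Susceptible
Ampicillin (8 μg/mL) ≥ 8 μg/mL ⇒ R
Minocycline 0.06 μg/mL: ≤ 16 μg/mL → Susceptible
Doxycycline (8 μg/mL) = 8 μg/mL — intermediate
Cefazolin (64 μg/mL) ≥ 2 μg/mL ⇒ resistant
Ertapenem 2 μg/mL: ≤ 2 μg/mL ⇒ S
Amoxicillin-clavulanate 0.25 μg/mL: ≤ 8 μg/mL — Susceptible
Fosfomycin: 64 μg/mL is ≥ 1 μg/mL ⇒ R
Vancomycin: 128 μg/mL is ≥ 4 μg/mL → R
Susceptible: 4/9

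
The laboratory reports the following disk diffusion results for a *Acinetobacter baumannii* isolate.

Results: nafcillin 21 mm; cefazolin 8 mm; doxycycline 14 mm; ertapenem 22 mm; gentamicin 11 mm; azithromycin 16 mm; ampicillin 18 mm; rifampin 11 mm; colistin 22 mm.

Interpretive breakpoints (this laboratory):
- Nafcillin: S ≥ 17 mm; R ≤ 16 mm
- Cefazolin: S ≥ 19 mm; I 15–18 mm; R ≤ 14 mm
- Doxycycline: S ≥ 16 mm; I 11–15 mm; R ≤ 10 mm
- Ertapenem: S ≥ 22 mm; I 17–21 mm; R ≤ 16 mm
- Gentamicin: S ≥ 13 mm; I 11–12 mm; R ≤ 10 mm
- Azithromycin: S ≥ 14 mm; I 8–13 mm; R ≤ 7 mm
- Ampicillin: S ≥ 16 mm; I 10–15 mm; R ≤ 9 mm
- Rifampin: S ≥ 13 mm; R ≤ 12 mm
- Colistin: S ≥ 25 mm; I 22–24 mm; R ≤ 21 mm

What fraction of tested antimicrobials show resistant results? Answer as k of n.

2 of 9

Nafcillin (21 mm) ≥ 17 mm → susceptible
Cefazolin (8 mm) ≤ 14 mm — resistant
Doxycycline: 14 mm is in 11–15 mm ⇒ I
Ertapenem: 22 mm is ≥ 22 mm ⇒ S
Gentamicin: 11 mm is in 11–12 mm ⇒ intermediate
Azithromycin 16 mm: ≥ 14 mm → Susceptible
Ampicillin: 18 mm is ≥ 16 mm — susceptible
Rifampin 11 mm: ≤ 12 mm — resistant
Colistin (22 mm) in 22–24 mm — intermediate
Resistant: 2/9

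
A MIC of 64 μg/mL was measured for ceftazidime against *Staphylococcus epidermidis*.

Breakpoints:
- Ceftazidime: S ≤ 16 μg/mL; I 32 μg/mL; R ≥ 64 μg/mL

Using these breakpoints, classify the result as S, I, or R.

R

Ceftazidime 64 μg/mL: ≥ 64 μg/mL → R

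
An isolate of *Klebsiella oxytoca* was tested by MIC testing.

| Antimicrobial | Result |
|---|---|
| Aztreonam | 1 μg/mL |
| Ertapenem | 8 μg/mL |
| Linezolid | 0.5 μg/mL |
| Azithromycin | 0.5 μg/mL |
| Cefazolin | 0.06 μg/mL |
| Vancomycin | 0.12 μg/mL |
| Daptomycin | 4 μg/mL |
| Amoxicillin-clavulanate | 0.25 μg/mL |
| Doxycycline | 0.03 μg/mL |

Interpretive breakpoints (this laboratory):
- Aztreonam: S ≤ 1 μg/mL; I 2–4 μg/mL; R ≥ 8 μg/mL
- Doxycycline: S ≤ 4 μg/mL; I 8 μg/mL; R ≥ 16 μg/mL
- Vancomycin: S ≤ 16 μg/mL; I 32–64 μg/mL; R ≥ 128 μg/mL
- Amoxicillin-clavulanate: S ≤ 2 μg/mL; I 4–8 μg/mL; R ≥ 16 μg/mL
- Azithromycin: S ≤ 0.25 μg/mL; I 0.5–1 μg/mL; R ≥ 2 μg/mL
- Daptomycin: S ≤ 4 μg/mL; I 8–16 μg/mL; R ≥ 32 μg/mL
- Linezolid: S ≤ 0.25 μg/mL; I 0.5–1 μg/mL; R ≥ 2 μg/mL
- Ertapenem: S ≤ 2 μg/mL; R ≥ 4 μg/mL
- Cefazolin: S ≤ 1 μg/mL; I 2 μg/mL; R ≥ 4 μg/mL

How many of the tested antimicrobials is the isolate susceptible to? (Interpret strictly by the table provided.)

Aztreonam 1 μg/mL: ≤ 1 μg/mL → Susceptible
Ertapenem 8 μg/mL: ≥ 4 μg/mL → R
Linezolid: 0.5 μg/mL is in 0.5–1 μg/mL → Intermediate
Azithromycin 0.5 μg/mL: in 0.5–1 μg/mL → intermediate
Cefazolin 0.06 μg/mL: ≤ 1 μg/mL — susceptible
Vancomycin: 0.12 μg/mL is ≤ 16 μg/mL → S
Daptomycin: 4 μg/mL is ≤ 4 μg/mL → susceptible
Amoxicillin-clavulanate: 0.25 μg/mL is ≤ 2 μg/mL ⇒ Susceptible
Doxycycline (0.03 μg/mL) ≤ 4 μg/mL — S
Susceptible: 6

6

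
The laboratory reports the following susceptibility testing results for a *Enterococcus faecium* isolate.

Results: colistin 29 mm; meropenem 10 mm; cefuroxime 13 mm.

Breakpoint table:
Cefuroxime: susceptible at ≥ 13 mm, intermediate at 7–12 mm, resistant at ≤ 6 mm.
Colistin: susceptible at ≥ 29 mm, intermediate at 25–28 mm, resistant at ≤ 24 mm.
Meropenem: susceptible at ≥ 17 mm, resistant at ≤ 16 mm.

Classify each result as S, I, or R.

Colistin (29 mm) ≥ 29 mm — Susceptible
Meropenem: 10 mm is ≤ 16 mm ⇒ Resistant
Cefuroxime 13 mm: ≥ 13 mm → susceptible

S, R, S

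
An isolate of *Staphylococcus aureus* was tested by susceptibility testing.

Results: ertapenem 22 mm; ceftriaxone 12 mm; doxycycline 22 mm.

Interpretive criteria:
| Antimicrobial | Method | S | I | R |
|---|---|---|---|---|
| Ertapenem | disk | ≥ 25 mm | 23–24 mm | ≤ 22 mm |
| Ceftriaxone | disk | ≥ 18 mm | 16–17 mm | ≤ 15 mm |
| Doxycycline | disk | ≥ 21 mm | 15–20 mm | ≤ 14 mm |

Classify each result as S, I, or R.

R, R, S

Ertapenem: 22 mm is ≤ 22 mm → R
Ceftriaxone 12 mm: ≤ 15 mm → Resistant
Doxycycline (22 mm) ≥ 21 mm — susceptible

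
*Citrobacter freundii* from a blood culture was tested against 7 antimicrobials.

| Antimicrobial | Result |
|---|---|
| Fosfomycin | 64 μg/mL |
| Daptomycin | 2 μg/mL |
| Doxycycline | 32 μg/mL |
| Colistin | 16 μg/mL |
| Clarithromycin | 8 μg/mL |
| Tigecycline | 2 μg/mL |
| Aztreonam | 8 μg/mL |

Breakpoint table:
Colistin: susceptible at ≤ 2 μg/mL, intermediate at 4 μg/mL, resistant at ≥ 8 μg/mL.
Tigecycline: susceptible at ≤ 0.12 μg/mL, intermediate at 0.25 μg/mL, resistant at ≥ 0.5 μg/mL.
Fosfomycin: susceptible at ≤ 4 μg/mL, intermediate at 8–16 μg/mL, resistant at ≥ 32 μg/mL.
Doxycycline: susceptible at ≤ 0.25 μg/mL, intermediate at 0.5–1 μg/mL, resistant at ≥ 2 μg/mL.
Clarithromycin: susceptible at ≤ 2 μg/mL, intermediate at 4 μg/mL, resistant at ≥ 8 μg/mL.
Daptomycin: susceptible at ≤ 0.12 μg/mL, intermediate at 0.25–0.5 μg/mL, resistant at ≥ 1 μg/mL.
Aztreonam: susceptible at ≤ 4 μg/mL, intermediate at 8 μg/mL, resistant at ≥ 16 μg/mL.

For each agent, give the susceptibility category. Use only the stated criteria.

R, R, R, R, R, R, I

Fosfomycin 64 μg/mL: ≥ 32 μg/mL ⇒ Resistant
Daptomycin 2 μg/mL: ≥ 1 μg/mL — R
Doxycycline: 32 μg/mL is ≥ 2 μg/mL ⇒ resistant
Colistin (16 μg/mL) ≥ 8 μg/mL → Resistant
Clarithromycin (8 μg/mL) ≥ 8 μg/mL ⇒ resistant
Tigecycline (2 μg/mL) ≥ 0.5 μg/mL → R
Aztreonam (8 μg/mL) = 8 μg/mL → I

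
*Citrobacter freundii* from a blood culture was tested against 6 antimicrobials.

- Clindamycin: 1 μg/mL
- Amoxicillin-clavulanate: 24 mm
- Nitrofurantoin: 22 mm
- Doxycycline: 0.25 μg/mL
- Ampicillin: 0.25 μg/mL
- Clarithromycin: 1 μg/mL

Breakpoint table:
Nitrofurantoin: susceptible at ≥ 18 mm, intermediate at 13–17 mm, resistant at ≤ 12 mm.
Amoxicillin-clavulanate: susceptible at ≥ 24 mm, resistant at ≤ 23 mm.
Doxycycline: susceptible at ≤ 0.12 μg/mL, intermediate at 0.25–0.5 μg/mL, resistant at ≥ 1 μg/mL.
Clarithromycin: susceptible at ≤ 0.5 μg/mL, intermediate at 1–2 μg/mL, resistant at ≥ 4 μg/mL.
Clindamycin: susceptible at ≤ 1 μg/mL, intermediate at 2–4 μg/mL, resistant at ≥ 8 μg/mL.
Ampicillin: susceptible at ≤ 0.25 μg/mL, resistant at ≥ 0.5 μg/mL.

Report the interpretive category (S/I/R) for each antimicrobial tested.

Clindamycin (1 μg/mL) ≤ 1 μg/mL → susceptible
Amoxicillin-clavulanate (24 mm) ≥ 24 mm → S
Nitrofurantoin (22 mm) ≥ 18 mm ⇒ S
Doxycycline (0.25 μg/mL) in 0.25–0.5 μg/mL ⇒ Intermediate
Ampicillin (0.25 μg/mL) ≤ 0.25 μg/mL ⇒ Susceptible
Clarithromycin (1 μg/mL) in 1–2 μg/mL → I

S, S, S, I, S, I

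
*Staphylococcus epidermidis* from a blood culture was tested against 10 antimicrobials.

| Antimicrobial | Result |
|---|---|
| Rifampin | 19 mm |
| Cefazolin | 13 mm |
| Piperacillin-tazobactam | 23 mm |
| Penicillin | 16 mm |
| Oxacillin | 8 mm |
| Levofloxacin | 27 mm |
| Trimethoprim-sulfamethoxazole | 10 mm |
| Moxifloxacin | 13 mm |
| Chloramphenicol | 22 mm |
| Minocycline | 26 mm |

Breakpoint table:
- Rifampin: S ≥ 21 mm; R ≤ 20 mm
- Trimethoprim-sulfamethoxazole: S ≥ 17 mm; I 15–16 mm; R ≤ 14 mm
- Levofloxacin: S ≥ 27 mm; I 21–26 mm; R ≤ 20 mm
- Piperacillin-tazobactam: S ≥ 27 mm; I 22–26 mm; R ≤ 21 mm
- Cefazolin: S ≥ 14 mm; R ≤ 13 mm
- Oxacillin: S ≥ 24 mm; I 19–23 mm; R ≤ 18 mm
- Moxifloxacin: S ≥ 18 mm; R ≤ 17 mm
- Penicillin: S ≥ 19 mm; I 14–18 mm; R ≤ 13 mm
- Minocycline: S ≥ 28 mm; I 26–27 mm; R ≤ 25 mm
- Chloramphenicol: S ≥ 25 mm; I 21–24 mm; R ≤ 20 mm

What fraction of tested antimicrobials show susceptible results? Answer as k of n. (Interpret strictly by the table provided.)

1 of 10

Rifampin (19 mm) ≤ 20 mm — R
Cefazolin 13 mm: ≤ 13 mm — R
Piperacillin-tazobactam (23 mm) in 22–26 mm ⇒ Intermediate
Penicillin: 16 mm is in 14–18 mm — intermediate
Oxacillin 8 mm: ≤ 18 mm — resistant
Levofloxacin 27 mm: ≥ 27 mm ⇒ susceptible
Trimethoprim-sulfamethoxazole 10 mm: ≤ 14 mm — Resistant
Moxifloxacin 13 mm: ≤ 17 mm ⇒ resistant
Chloramphenicol (22 mm) in 21–24 mm → I
Minocycline 26 mm: in 26–27 mm ⇒ intermediate
Susceptible: 1/10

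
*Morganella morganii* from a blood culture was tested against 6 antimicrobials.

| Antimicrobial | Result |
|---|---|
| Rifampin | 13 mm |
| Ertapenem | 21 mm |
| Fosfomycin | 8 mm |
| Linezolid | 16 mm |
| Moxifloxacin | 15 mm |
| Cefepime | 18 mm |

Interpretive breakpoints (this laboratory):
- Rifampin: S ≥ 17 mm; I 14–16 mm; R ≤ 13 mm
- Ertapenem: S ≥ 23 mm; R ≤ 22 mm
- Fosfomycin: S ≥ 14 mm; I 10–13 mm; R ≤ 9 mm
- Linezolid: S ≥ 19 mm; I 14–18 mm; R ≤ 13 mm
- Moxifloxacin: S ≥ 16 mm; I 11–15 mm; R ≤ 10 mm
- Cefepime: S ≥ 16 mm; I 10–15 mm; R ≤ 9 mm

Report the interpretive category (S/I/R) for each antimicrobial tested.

R, R, R, I, I, S

Rifampin 13 mm: ≤ 13 mm — resistant
Ertapenem 21 mm: ≤ 22 mm ⇒ R
Fosfomycin (8 mm) ≤ 9 mm ⇒ R
Linezolid: 16 mm is in 14–18 mm — Intermediate
Moxifloxacin (15 mm) in 11–15 mm ⇒ Intermediate
Cefepime: 18 mm is ≥ 16 mm → Susceptible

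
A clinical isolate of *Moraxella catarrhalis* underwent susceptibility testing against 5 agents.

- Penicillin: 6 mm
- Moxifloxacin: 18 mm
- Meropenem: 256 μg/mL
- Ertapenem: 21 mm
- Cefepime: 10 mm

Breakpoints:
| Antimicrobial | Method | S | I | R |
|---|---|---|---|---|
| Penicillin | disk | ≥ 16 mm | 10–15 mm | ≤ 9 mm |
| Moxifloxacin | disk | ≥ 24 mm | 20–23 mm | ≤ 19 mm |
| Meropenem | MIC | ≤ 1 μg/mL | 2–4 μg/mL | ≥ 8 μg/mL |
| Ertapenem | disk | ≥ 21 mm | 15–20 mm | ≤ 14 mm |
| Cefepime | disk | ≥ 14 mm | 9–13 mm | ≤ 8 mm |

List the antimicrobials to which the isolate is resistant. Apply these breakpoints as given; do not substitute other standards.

penicillin, moxifloxacin, meropenem

Penicillin: 6 mm is ≤ 9 mm — resistant
Moxifloxacin: 18 mm is ≤ 19 mm → R
Meropenem 256 μg/mL: ≥ 8 μg/mL ⇒ Resistant
Ertapenem (21 mm) ≥ 21 mm ⇒ S
Cefepime (10 mm) in 9–13 mm ⇒ I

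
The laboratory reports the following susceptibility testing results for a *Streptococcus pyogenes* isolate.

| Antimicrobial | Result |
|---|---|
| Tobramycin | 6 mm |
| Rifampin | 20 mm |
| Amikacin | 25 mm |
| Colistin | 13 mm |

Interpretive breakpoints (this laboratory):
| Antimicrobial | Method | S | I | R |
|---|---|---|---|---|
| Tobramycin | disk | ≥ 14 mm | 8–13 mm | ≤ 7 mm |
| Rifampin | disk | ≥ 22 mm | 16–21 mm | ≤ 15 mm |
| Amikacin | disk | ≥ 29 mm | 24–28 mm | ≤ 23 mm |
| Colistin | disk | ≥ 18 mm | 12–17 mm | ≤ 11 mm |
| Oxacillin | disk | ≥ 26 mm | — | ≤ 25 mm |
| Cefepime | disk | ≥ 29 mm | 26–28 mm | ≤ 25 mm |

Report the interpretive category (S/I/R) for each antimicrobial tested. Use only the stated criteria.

R, I, I, I

Tobramycin (6 mm) ≤ 7 mm ⇒ resistant
Rifampin 20 mm: in 16–21 mm ⇒ Intermediate
Amikacin: 25 mm is in 24–28 mm → I
Colistin 13 mm: in 12–17 mm — intermediate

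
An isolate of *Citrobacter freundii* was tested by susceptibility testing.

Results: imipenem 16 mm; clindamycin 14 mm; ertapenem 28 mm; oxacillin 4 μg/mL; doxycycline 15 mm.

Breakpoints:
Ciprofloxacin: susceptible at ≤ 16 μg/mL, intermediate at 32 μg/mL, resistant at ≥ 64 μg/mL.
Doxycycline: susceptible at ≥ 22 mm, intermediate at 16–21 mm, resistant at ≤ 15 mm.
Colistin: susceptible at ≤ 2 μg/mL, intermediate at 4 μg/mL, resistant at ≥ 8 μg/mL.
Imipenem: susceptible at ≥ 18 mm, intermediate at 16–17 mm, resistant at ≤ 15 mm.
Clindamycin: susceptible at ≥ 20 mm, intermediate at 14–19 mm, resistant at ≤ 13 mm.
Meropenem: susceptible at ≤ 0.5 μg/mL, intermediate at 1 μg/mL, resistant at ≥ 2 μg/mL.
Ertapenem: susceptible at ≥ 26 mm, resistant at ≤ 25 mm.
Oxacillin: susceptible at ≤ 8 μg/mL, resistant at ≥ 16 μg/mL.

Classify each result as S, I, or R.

I, I, S, S, R

Imipenem: 16 mm is in 16–17 mm → I
Clindamycin (14 mm) in 14–19 mm — Intermediate
Ertapenem: 28 mm is ≥ 26 mm — susceptible
Oxacillin: 4 μg/mL is ≤ 8 μg/mL ⇒ Susceptible
Doxycycline: 15 mm is ≤ 15 mm — R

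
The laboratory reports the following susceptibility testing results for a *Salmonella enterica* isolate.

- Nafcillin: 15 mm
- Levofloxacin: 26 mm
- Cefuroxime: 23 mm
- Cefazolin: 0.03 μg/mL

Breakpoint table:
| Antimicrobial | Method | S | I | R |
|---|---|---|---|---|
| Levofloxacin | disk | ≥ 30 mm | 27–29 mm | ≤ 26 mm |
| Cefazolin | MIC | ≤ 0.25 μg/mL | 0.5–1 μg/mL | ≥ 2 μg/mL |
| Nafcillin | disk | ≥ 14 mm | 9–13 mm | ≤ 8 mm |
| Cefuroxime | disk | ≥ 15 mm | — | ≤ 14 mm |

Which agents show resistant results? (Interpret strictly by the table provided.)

levofloxacin

Nafcillin 15 mm: ≥ 14 mm ⇒ Susceptible
Levofloxacin (26 mm) ≤ 26 mm ⇒ Resistant
Cefuroxime: 23 mm is ≥ 15 mm → S
Cefazolin 0.03 μg/mL: ≤ 0.25 μg/mL — S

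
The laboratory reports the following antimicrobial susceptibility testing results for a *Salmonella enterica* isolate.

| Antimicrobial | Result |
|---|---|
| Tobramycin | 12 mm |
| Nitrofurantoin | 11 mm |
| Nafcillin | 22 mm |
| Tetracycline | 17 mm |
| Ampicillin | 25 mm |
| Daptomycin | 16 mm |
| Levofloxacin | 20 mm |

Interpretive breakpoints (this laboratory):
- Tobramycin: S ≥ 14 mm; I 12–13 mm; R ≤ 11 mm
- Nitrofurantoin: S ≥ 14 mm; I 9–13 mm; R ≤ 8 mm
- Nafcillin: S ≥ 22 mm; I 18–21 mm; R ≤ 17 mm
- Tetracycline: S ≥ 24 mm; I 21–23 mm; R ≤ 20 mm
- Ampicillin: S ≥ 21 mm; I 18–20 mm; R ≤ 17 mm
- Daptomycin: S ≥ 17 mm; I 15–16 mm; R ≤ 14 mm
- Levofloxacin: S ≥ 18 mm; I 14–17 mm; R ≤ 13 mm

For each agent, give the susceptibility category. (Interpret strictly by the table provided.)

Tobramycin (12 mm) in 12–13 mm ⇒ intermediate
Nitrofurantoin 11 mm: in 9–13 mm ⇒ Intermediate
Nafcillin: 22 mm is ≥ 22 mm ⇒ susceptible
Tetracycline 17 mm: ≤ 20 mm → Resistant
Ampicillin: 25 mm is ≥ 21 mm → S
Daptomycin: 16 mm is in 15–16 mm — I
Levofloxacin: 20 mm is ≥ 18 mm ⇒ susceptible

I, I, S, R, S, I, S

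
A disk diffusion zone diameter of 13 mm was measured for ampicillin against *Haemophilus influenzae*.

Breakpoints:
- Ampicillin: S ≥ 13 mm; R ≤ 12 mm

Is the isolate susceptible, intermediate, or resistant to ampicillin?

S

Ampicillin: 13 mm is ≥ 13 mm ⇒ susceptible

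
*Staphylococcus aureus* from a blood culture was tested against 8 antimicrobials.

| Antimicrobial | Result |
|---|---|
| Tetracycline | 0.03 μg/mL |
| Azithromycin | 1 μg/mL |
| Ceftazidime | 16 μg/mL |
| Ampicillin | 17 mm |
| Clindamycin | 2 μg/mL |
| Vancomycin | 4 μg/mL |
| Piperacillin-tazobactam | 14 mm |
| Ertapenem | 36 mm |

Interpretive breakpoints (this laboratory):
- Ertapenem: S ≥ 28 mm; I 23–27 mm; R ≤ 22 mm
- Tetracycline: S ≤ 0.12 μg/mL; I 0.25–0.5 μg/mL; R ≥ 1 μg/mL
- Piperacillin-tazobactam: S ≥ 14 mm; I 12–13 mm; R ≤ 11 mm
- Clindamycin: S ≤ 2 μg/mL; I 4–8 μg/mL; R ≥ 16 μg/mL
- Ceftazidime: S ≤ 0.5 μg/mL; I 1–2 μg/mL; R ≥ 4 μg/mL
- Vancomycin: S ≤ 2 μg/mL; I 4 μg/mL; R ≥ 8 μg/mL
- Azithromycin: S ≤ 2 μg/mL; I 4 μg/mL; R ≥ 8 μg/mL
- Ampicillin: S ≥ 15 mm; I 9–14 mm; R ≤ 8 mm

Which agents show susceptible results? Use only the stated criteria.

Tetracycline: 0.03 μg/mL is ≤ 0.12 μg/mL ⇒ S
Azithromycin 1 μg/mL: ≤ 2 μg/mL → Susceptible
Ceftazidime (16 μg/mL) ≥ 4 μg/mL — Resistant
Ampicillin 17 mm: ≥ 15 mm → susceptible
Clindamycin 2 μg/mL: ≤ 2 μg/mL ⇒ susceptible
Vancomycin 4 μg/mL: = 4 μg/mL → I
Piperacillin-tazobactam (14 mm) ≥ 14 mm — susceptible
Ertapenem: 36 mm is ≥ 28 mm — susceptible

tetracycline, azithromycin, ampicillin, clindamycin, piperacillin-tazobactam, ertapenem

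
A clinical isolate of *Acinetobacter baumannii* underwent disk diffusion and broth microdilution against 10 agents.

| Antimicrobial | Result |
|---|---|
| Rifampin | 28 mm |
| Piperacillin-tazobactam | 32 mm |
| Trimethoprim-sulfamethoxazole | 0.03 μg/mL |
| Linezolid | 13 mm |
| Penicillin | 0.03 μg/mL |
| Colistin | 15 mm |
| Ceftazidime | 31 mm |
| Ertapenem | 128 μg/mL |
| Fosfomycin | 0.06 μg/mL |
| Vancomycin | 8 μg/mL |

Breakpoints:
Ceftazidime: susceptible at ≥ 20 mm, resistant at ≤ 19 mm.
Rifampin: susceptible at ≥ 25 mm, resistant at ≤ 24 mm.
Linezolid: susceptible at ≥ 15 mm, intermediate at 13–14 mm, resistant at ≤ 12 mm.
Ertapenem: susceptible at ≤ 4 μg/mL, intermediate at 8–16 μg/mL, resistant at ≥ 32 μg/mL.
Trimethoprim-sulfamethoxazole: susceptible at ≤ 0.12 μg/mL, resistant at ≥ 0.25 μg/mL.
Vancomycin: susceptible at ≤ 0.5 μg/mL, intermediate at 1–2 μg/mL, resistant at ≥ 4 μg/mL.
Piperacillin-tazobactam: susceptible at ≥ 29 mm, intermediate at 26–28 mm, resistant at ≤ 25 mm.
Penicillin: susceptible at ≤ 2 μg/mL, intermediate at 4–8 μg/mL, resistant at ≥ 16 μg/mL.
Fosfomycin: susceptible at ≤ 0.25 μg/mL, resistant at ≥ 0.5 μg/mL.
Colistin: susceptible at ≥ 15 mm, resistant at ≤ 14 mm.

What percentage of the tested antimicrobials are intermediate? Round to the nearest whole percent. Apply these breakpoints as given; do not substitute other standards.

10%

Rifampin (28 mm) ≥ 25 mm ⇒ Susceptible
Piperacillin-tazobactam: 32 mm is ≥ 29 mm ⇒ susceptible
Trimethoprim-sulfamethoxazole: 0.03 μg/mL is ≤ 0.12 μg/mL ⇒ S
Linezolid 13 mm: in 13–14 mm → Intermediate
Penicillin: 0.03 μg/mL is ≤ 2 μg/mL ⇒ S
Colistin (15 mm) ≥ 15 mm ⇒ susceptible
Ceftazidime 31 mm: ≥ 20 mm → susceptible
Ertapenem 128 μg/mL: ≥ 32 μg/mL ⇒ Resistant
Fosfomycin: 0.06 μg/mL is ≤ 0.25 μg/mL — Susceptible
Vancomycin 8 μg/mL: ≥ 4 μg/mL ⇒ R
Intermediate: 1/10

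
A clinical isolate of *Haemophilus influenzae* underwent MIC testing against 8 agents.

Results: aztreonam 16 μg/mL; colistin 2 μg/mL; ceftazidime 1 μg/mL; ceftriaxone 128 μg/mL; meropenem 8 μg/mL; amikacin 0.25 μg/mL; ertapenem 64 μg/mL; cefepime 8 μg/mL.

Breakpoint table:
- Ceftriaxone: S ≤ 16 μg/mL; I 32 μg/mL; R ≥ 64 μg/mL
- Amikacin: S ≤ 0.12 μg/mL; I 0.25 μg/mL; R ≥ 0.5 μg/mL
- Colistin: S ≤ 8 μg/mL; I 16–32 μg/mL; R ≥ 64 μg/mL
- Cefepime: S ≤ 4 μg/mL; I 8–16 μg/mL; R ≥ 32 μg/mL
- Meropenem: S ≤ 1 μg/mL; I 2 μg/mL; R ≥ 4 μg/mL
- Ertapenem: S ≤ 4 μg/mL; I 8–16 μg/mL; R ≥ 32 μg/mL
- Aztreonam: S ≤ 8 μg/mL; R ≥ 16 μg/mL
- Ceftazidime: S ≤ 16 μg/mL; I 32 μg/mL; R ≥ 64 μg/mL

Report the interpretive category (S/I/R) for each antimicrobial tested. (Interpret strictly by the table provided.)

Aztreonam 16 μg/mL: ≥ 16 μg/mL ⇒ Resistant
Colistin 2 μg/mL: ≤ 8 μg/mL ⇒ S
Ceftazidime (1 μg/mL) ≤ 16 μg/mL — Susceptible
Ceftriaxone 128 μg/mL: ≥ 64 μg/mL → resistant
Meropenem: 8 μg/mL is ≥ 4 μg/mL — Resistant
Amikacin: 0.25 μg/mL is = 0.25 μg/mL ⇒ Intermediate
Ertapenem 64 μg/mL: ≥ 32 μg/mL — Resistant
Cefepime 8 μg/mL: in 8–16 μg/mL ⇒ I

R, S, S, R, R, I, R, I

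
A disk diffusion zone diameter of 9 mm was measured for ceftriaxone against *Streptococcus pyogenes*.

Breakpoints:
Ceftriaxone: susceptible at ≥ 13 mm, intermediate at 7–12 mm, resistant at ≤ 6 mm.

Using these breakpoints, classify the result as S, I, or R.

Ceftriaxone 9 mm: in 7–12 mm → Intermediate

I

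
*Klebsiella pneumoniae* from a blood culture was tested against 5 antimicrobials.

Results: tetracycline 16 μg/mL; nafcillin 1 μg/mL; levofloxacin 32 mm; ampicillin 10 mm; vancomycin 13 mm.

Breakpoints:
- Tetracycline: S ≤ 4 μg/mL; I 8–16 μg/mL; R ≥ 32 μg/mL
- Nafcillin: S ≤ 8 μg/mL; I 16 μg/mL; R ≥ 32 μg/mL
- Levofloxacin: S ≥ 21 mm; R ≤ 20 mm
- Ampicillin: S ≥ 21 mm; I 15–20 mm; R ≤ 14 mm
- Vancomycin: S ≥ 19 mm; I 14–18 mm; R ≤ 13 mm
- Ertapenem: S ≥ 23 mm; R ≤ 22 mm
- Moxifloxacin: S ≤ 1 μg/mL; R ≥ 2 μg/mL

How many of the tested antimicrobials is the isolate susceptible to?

Tetracycline: 16 μg/mL is in 8–16 μg/mL ⇒ intermediate
Nafcillin: 1 μg/mL is ≤ 8 μg/mL — susceptible
Levofloxacin (32 mm) ≥ 21 mm → S
Ampicillin: 10 mm is ≤ 14 mm → Resistant
Vancomycin: 13 mm is ≤ 13 mm ⇒ Resistant
Susceptible: 2

2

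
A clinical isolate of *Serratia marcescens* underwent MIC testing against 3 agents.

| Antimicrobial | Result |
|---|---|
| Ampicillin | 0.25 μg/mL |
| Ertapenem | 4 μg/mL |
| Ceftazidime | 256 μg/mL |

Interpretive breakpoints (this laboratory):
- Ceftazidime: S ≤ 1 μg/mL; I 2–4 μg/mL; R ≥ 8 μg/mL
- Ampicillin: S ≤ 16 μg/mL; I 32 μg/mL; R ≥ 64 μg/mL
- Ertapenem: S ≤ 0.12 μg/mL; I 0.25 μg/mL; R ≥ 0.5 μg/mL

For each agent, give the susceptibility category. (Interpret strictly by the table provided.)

Ampicillin 0.25 μg/mL: ≤ 16 μg/mL → S
Ertapenem: 4 μg/mL is ≥ 0.5 μg/mL → Resistant
Ceftazidime (256 μg/mL) ≥ 8 μg/mL ⇒ R

S, R, R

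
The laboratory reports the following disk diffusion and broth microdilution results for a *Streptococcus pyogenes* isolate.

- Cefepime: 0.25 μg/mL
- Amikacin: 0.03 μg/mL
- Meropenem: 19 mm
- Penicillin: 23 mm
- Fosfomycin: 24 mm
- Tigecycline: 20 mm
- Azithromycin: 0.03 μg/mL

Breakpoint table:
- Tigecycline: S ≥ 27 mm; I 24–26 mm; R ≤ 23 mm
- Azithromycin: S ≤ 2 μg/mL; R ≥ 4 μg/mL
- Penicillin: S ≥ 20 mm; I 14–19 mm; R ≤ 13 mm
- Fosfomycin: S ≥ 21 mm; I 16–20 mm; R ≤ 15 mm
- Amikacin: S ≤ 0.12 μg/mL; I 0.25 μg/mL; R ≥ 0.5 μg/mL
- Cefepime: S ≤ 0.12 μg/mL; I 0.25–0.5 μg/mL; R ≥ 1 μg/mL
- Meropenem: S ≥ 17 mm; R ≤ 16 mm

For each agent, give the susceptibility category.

I, S, S, S, S, R, S

Cefepime (0.25 μg/mL) in 0.25–0.5 μg/mL → intermediate
Amikacin (0.03 μg/mL) ≤ 0.12 μg/mL ⇒ S
Meropenem: 19 mm is ≥ 17 mm — Susceptible
Penicillin (23 mm) ≥ 20 mm → Susceptible
Fosfomycin (24 mm) ≥ 21 mm ⇒ S
Tigecycline (20 mm) ≤ 23 mm — R
Azithromycin 0.03 μg/mL: ≤ 2 μg/mL → susceptible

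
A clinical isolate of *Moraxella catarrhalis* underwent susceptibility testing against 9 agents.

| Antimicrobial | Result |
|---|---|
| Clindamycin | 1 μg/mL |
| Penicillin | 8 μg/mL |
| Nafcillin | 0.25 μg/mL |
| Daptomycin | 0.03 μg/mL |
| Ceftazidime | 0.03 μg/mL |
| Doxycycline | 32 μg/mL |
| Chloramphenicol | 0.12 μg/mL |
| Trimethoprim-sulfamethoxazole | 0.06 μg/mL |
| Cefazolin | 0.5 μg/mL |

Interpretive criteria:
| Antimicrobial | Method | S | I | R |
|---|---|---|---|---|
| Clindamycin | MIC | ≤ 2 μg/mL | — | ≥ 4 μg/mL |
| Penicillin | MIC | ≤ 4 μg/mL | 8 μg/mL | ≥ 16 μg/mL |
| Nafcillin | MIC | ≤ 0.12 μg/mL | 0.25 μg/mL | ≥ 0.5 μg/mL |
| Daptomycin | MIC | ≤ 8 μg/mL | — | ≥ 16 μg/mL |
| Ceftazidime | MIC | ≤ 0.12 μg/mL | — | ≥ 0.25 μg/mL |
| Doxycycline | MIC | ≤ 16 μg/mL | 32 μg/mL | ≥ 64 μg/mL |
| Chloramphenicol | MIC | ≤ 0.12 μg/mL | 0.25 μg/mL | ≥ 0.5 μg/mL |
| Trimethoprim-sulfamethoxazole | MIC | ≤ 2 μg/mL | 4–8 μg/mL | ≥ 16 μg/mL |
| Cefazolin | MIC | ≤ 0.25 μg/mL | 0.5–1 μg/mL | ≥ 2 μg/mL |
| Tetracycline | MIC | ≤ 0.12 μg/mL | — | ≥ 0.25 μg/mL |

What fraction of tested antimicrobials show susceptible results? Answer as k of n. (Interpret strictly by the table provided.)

5 of 9

Clindamycin 1 μg/mL: ≤ 2 μg/mL ⇒ susceptible
Penicillin: 8 μg/mL is = 8 μg/mL ⇒ I
Nafcillin 0.25 μg/mL: = 0.25 μg/mL — Intermediate
Daptomycin 0.03 μg/mL: ≤ 8 μg/mL → S
Ceftazidime 0.03 μg/mL: ≤ 0.12 μg/mL → susceptible
Doxycycline 32 μg/mL: = 32 μg/mL → Intermediate
Chloramphenicol 0.12 μg/mL: ≤ 0.12 μg/mL → S
Trimethoprim-sulfamethoxazole (0.06 μg/mL) ≤ 2 μg/mL ⇒ Susceptible
Cefazolin (0.5 μg/mL) in 0.5–1 μg/mL ⇒ intermediate
Susceptible: 5/9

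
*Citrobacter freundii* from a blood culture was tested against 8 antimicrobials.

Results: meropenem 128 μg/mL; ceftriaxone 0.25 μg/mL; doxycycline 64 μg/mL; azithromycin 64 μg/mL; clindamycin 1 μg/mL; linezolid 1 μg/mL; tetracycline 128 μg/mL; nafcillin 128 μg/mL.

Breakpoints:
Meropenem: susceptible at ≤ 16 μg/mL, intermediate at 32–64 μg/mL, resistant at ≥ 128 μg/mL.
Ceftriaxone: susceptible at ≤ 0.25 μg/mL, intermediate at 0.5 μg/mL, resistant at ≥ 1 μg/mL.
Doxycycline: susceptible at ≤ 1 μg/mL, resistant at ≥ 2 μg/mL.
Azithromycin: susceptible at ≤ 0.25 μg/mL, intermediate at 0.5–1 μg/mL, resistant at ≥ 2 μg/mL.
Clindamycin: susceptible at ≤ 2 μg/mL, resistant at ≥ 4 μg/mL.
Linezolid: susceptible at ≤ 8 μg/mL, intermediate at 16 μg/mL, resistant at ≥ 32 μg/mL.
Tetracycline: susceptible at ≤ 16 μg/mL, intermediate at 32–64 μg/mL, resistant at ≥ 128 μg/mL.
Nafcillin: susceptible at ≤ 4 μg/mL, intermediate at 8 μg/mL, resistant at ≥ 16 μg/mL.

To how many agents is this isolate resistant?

5

Meropenem: 128 μg/mL is ≥ 128 μg/mL — R
Ceftriaxone (0.25 μg/mL) ≤ 0.25 μg/mL ⇒ Susceptible
Doxycycline 64 μg/mL: ≥ 2 μg/mL → Resistant
Azithromycin 64 μg/mL: ≥ 2 μg/mL — resistant
Clindamycin: 1 μg/mL is ≤ 2 μg/mL — susceptible
Linezolid 1 μg/mL: ≤ 8 μg/mL ⇒ susceptible
Tetracycline (128 μg/mL) ≥ 128 μg/mL ⇒ Resistant
Nafcillin 128 μg/mL: ≥ 16 μg/mL → R
Resistant: 5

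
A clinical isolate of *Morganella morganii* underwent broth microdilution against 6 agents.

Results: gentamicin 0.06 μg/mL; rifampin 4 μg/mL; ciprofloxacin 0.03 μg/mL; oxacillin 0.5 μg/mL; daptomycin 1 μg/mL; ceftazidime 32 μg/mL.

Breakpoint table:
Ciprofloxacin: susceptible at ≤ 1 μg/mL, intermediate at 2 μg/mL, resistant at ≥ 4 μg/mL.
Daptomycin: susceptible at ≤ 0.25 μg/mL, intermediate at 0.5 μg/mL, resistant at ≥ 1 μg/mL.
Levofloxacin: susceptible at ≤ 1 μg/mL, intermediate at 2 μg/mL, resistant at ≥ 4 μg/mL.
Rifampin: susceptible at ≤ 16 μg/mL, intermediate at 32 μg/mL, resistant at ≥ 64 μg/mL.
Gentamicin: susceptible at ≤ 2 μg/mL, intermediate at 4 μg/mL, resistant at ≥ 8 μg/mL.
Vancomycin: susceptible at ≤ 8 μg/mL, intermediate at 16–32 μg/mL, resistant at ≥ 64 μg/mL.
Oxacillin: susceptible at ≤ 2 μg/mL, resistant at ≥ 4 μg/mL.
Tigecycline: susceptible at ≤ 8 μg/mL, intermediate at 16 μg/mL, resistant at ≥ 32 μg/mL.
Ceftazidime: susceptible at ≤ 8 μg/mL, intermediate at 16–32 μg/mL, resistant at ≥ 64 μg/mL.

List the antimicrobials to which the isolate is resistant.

daptomycin

Gentamicin: 0.06 μg/mL is ≤ 2 μg/mL → Susceptible
Rifampin (4 μg/mL) ≤ 16 μg/mL → S
Ciprofloxacin: 0.03 μg/mL is ≤ 1 μg/mL ⇒ S
Oxacillin: 0.5 μg/mL is ≤ 2 μg/mL ⇒ S
Daptomycin (1 μg/mL) ≥ 1 μg/mL — resistant
Ceftazidime (32 μg/mL) in 16–32 μg/mL — intermediate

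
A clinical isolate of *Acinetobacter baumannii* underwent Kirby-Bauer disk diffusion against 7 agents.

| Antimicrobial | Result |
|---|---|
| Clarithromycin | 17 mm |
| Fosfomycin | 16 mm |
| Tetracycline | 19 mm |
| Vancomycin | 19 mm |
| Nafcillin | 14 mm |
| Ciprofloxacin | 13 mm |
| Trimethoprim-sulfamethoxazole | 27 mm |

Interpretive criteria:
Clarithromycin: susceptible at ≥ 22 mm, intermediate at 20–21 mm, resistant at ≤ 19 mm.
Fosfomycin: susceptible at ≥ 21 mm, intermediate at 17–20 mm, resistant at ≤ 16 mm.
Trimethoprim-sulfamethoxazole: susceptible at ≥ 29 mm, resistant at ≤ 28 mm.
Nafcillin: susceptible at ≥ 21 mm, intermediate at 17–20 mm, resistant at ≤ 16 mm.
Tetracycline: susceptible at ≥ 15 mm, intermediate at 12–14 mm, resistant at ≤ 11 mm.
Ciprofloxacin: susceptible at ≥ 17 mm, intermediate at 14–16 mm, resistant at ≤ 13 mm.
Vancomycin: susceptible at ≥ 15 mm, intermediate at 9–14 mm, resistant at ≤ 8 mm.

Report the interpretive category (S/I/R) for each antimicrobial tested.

R, R, S, S, R, R, R

Clarithromycin: 17 mm is ≤ 19 mm → resistant
Fosfomycin (16 mm) ≤ 16 mm → resistant
Tetracycline (19 mm) ≥ 15 mm — Susceptible
Vancomycin: 19 mm is ≥ 15 mm ⇒ susceptible
Nafcillin: 14 mm is ≤ 16 mm — Resistant
Ciprofloxacin 13 mm: ≤ 13 mm — resistant
Trimethoprim-sulfamethoxazole (27 mm) ≤ 28 mm ⇒ Resistant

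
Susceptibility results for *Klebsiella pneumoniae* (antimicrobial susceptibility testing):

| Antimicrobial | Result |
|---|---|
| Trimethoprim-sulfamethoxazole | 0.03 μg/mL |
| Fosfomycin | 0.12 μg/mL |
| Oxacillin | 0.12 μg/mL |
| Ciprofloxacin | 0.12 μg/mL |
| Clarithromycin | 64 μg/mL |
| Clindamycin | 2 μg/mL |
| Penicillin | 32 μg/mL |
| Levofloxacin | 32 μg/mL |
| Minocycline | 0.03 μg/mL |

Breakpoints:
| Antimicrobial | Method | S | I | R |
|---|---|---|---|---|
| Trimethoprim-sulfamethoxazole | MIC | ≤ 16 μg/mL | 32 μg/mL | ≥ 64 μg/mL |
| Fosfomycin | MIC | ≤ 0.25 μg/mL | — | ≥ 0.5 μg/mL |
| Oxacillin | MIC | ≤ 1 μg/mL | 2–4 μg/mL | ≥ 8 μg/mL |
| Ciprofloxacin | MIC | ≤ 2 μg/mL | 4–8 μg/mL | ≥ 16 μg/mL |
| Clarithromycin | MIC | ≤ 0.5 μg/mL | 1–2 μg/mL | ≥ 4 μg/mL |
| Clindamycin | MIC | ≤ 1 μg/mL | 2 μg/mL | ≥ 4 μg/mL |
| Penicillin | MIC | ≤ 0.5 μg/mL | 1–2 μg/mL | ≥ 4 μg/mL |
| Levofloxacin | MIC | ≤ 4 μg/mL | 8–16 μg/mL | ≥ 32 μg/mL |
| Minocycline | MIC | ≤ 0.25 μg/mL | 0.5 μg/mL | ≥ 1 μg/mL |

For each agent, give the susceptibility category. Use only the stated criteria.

S, S, S, S, R, I, R, R, S

Trimethoprim-sulfamethoxazole: 0.03 μg/mL is ≤ 16 μg/mL → S
Fosfomycin (0.12 μg/mL) ≤ 0.25 μg/mL — S
Oxacillin 0.12 μg/mL: ≤ 1 μg/mL → S
Ciprofloxacin 0.12 μg/mL: ≤ 2 μg/mL ⇒ S
Clarithromycin (64 μg/mL) ≥ 4 μg/mL → resistant
Clindamycin (2 μg/mL) = 2 μg/mL → I
Penicillin: 32 μg/mL is ≥ 4 μg/mL ⇒ R
Levofloxacin: 32 μg/mL is ≥ 32 μg/mL → resistant
Minocycline (0.03 μg/mL) ≤ 0.25 μg/mL ⇒ Susceptible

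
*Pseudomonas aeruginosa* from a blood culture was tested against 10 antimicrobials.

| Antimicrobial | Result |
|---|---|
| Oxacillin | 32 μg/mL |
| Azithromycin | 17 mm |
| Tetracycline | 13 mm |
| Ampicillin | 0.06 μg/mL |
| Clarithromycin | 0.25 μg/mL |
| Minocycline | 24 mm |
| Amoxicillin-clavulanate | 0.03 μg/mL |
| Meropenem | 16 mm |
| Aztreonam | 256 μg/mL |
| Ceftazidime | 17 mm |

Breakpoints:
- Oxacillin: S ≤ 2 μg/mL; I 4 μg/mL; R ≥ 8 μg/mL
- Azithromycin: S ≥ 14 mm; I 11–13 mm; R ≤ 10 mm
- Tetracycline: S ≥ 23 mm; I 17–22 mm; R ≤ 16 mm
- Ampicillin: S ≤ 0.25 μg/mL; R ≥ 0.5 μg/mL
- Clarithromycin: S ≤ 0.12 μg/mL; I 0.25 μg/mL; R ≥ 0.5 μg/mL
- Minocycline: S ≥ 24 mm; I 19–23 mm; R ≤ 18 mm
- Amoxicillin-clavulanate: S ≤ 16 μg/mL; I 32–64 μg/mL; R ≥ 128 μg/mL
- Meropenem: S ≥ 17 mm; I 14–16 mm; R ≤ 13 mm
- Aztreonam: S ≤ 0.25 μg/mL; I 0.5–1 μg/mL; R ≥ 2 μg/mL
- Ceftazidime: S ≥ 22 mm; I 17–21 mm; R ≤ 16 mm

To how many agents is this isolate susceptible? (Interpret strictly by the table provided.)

4

Oxacillin (32 μg/mL) ≥ 8 μg/mL — resistant
Azithromycin (17 mm) ≥ 14 mm ⇒ S
Tetracycline 13 mm: ≤ 16 mm — resistant
Ampicillin: 0.06 μg/mL is ≤ 0.25 μg/mL → Susceptible
Clarithromycin 0.25 μg/mL: = 0.25 μg/mL → I
Minocycline: 24 mm is ≥ 24 mm — Susceptible
Amoxicillin-clavulanate (0.03 μg/mL) ≤ 16 μg/mL — susceptible
Meropenem 16 mm: in 14–16 mm ⇒ I
Aztreonam (256 μg/mL) ≥ 2 μg/mL — resistant
Ceftazidime: 17 mm is in 17–21 mm ⇒ I
Susceptible: 4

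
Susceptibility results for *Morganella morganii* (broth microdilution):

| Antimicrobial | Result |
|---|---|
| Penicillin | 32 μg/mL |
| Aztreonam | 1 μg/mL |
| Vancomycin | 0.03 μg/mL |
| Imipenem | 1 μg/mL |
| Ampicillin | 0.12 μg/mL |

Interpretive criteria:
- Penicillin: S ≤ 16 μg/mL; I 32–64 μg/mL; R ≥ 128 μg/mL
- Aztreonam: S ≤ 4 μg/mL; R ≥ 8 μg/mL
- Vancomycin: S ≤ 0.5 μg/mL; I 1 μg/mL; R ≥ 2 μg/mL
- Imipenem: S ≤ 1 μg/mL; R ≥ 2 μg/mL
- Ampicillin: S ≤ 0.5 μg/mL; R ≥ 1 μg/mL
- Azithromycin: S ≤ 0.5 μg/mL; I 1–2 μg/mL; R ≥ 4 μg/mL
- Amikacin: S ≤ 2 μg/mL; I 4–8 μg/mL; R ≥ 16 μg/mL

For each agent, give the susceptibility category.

I, S, S, S, S

Penicillin 32 μg/mL: in 32–64 μg/mL ⇒ intermediate
Aztreonam (1 μg/mL) ≤ 4 μg/mL ⇒ susceptible
Vancomycin (0.03 μg/mL) ≤ 0.5 μg/mL — S
Imipenem (1 μg/mL) ≤ 1 μg/mL → Susceptible
Ampicillin (0.12 μg/mL) ≤ 0.5 μg/mL — susceptible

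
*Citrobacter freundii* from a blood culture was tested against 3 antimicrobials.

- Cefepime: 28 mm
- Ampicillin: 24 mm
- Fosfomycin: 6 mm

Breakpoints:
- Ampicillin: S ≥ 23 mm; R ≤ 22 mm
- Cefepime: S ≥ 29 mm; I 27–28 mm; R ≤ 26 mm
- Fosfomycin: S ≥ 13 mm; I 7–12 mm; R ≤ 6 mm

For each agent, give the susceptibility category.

I, S, R

Cefepime (28 mm) in 27–28 mm → I
Ampicillin (24 mm) ≥ 23 mm ⇒ susceptible
Fosfomycin 6 mm: ≤ 6 mm — resistant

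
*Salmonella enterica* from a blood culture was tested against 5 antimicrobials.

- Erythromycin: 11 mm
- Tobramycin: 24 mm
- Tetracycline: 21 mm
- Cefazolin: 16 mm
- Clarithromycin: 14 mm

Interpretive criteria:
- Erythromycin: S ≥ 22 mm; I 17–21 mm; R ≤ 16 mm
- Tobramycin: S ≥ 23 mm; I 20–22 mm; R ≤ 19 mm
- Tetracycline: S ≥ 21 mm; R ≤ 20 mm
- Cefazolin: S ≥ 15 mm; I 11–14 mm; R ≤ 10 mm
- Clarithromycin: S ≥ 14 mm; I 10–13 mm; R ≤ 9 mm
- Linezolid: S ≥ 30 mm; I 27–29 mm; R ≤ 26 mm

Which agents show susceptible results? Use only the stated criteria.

Erythromycin: 11 mm is ≤ 16 mm ⇒ resistant
Tobramycin (24 mm) ≥ 23 mm → susceptible
Tetracycline 21 mm: ≥ 21 mm ⇒ Susceptible
Cefazolin: 16 mm is ≥ 15 mm → Susceptible
Clarithromycin: 14 mm is ≥ 14 mm — Susceptible

tobramycin, tetracycline, cefazolin, clarithromycin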